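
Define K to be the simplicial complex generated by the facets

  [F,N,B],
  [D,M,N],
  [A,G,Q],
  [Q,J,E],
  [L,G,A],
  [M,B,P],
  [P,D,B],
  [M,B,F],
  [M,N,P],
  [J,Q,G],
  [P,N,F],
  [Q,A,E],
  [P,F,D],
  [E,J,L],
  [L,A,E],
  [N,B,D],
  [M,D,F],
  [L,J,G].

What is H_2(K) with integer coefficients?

H_2 = Z.

K has 12 vertices, 27 edges, 18 triangles.
rank ∂_2 = 17, rank ∂_3 = 0 ⇒ b_2 = 18 − 17 − 0 = 1. So H_2 ≅ Z.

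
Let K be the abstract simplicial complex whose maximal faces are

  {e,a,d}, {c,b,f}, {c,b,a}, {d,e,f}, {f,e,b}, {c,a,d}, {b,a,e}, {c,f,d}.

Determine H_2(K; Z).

H_2 = Z.

K has 6 vertices, 12 edges, 8 triangles.
rank ∂_2 = 7, rank ∂_3 = 0 ⇒ b_2 = 8 − 7 − 0 = 1. So H_2 = Z.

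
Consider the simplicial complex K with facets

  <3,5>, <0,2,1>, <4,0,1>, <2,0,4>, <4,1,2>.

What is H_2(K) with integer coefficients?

H_2 = Z.

We work with the vertex ordering 0 < 1 < 2 < 3 < 4 < 5. The simplices of K, each written with vertices in increasing order, are:

  0-simplices (6): [0], [1], [2], [3], [4], [5]
  1-simplices (7): [0,1], [0,2], [0,4], [1,2], [1,4], [2,4], [3,5]
  2-simplices (4): [0,1,2], [0,1,4], [0,2,4], [1,2,4]

Hence C_0 ≅ Z^6, C_1 ≅ Z^7, C_2 ≅ Z^4.

∂_1: C_1 → C_0 is given by ∂[p,q] = [q] − [p]. For instance
  ∂[0,4] = [4] − [0].
This gives a 6×7 integer matrix of rank 4; reducing to Smith normal form yields diagonal entries (1,1,1,1).

∂_2: C_2 → C_1 sends each 2-simplex [p,q,r] to [q,r] − [p,r] + [p,q]. For instance
  ∂[0,2,4] = [2,4] − [0,4] + [0,2],
  ∂[0,1,2] = [1,2] − [0,2] + [0,1].
This gives a 7×4 integer matrix of rank 3; reducing to Smith normal form yields diagonal entries (1,1,1).

Reading off H_k = ker ∂_k / im ∂_{k+1}:

  H_2: rank ker ∂_2 − rank ∂_3 = (4 − 3) − 0 = 1, and there is no ∂_3, so H_2 = Z.

(K is a triangulation of the disjoint union of the 2-sphere S^2 and the 1-simplex.)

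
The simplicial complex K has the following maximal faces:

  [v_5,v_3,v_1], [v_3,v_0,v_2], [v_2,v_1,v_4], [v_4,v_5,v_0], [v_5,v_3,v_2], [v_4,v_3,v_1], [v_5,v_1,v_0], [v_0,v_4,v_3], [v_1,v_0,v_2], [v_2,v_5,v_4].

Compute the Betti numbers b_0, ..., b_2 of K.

b_0 = 1, b_1 = 0, b_2 = 0.

Fix the vertex order v_0 < v_1 < v_2 < v_3 < v_4 < v_5 and write every simplex with vertices in increasing order. Then dim K = 2 and the simplices of K are:

  0-simplices (6): [v_0], [v_1], [v_2], [v_3], [v_4], [v_5]
  1-simplices (15): (15 of them)
  2-simplices (10): [v_0,v_1,v_2], [v_0,v_1,v_5], [v_0,v_2,v_3], [v_0,v_3,v_4], [v_0,v_4,v_5], [v_1,v_2,v_4], [v_1,v_3,v_4], [v_1,v_3,v_5], [v_2,v_3,v_5], [v_2,v_4,v_5]

Hence C_0 ≅ Z^6, C_1 ≅ Z^15, C_2 ≅ Z^10.

The boundary map ∂_1: C_1 → C_0 maps an edge to its endpoints' difference, ∂[p,q] = q − p. For instance
  ∂[v_1,v_2] = [v_2] − [v_1].
The 6×15 boundary matrix has rank 5 and Smith normal form diag(1,1,1,1,1).

∂_2: C_2 → C_1 sends each 2-simplex [p,q,r] to [q,r] − [p,r] + [p,q]. For instance
  ∂[v_0,v_1,v_2] = [v_1,v_2] − [v_0,v_2] + [v_0,v_1],
  ∂[v_0,v_3,v_4] = [v_3,v_4] − [v_0,v_4] + [v_0,v_3].
The resulting 15×10 matrix has rank 10, and its Smith normal form has invariant factors (1,1,1,1,1,1,1,1,1,2).

Reading off H_k = ker ∂_k / im ∂_{k+1}:

  H_0: rank C_0 − rank ∂_1 = 6 − 5 = 1, and the invariant factors of ∂_1 are all 1, so H_0 ≅ Z.
  H_1: rank ker ∂_1 − rank ∂_2 = (15 − 5) − 10 = 0, and ∂_2 has invariant factor 2 > 1, so H_1 ≅ Z_2.
  H_2: rank ker ∂_2 − rank ∂_3 = (10 − 10) − 0 = 0, and there is no ∂_3, so H_2 ≅ 0.

(K is a triangulation of the real projective plane RP^2.)

Hence the Betti numbers are b_0 = 1, b_1 = 0, b_2 = 0.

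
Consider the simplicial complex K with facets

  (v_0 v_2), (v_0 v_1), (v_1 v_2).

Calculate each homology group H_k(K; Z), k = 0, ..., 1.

Order the vertices as v_0 < v_1 < v_2. Listing each simplex with vertices in this order, K has dimension 1 with simplices:

  0-simplices (3): [v_0], [v_1], [v_2]
  1-simplices (3): [v_0,v_1], [v_0,v_2], [v_1,v_2]

giving chain groups C_0 ≅ Z^3, C_1 ≅ Z^3.

∂_1: C_1 → C_0 is given by ∂[p,q] = [q] − [p]. For instance
  ∂[v_0,v_2] = [v_2] − [v_0].
The resulting 3×3 matrix has rank 2, and its Smith normal form has invariant factors (1,1).

Now H_k = ker ∂_k / im ∂_{k+1}, so:

  H_0: rank C_0 − rank ∂_1 = 3 − 2 = 1, and the invariant factors of ∂_1 are all 1, so H_0 = Z.
  H_1: rank ker ∂_1 − rank ∂_2 = (3 − 2) − 0 = 1, and there is no ∂_2, so H_1 = Z.

(K is a triangulation of the circle S^1.)

H_0 = Z,  H_1 = Z.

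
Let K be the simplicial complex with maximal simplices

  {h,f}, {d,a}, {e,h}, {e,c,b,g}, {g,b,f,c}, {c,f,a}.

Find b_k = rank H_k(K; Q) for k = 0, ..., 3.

b_0 = 1, b_1 = 1, b_2 = 0, b_3 = 0.

We work with the vertex ordering a < b < c < d < e < f < g < h. The simplices of K, each written with vertices in increasing order, are:

  0-simplices (8): a, b, c, d, e, f, g, h
  1-simplices (14): ac, ad, af, bc, be, bf, bg, ce, cf, cg, eg, eh, fg, fh
  2-simplices (8): acf, bce, bcf, bcg, beg, bfg, ceg, cfg
  3-simplices (2): bceg, bcfg

giving chain groups C_0 ≅ Z^8, C_1 ≅ Z^14, C_2 ≅ Z^8, C_3 ≅ Z^2.

Boundary ∂_1: C_1 → C_0 sends each edge [p,q] (with p < q) to q − p.
The resulting 8×14 matrix has rank 7, and its Smith normal form has invariant factors (1,1,1,1,1,1,1).

The boundary map ∂_2: C_2 → C_1 sends each 2-simplex [p,q,r] to [q,r] − [p,r] + [p,q]. For instance
  ∂acf = cf − af + ac,
  ∂ceg = eg − cg + ce.
The resulting 14×8 matrix has rank 6, and its Smith normal form has invariant factors (1,1,1,1,1,1).

The boundary map ∂_3: C_3 → C_2 sends each 3-simplex σ to the alternating sum Σ_i (−1)^i (σ with its i-th vertex removed). For instance
  ∂bceg = ceg − beg + bcg − bce,
  ∂bcfg = cfg − bfg + bcg − bcf.
The 8×2 boundary matrix has rank 2 and Smith normal form diag(1,1).

Reading off H_k = ker ∂_k / im ∂_{k+1}:

  H_0: rank C_0 − rank ∂_1 = 8 − 7 = 1, and the invariant factors of ∂_1 are all 1, so H_0 = Z.
  H_1: rank ker ∂_1 − rank ∂_2 = (14 − 7) − 6 = 1, and the invariant factors of ∂_2 are all 1, so H_1 = Z.
  H_2: rank ker ∂_2 − rank ∂_3 = (8 − 6) − 2 = 0, and the invariant factors of ∂_3 are all 1, so H_2 = 0.
  H_3: rank ker ∂_3 − rank ∂_4 = (2 − 2) − 0 = 0, and there is no ∂_4, so H_3 = 0.

As a check, the Euler characteristic is 8 − 14 + 8 − 2 = 0, which agrees with 1 − 1 + 0 − 0 = 0.

Hence the Betti numbers are b_0 = 1, b_1 = 1, b_2 = 0, b_3 = 0.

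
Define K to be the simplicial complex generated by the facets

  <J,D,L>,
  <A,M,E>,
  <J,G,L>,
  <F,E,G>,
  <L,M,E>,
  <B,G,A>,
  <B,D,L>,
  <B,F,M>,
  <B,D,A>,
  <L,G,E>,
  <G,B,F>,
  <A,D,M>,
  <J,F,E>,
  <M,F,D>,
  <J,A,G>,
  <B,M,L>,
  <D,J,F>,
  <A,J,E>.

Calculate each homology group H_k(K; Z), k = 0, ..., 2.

H_0 ≅ Z,  H_1 ≅ Z ⊕ Z_2,  H_2 = 0.

Order the vertices as A < B < D < E < F < G < J < L < M. Listing each simplex with vertices in this order, K has dimension 2 with simplices:

  0-simplices (9): A, B, D, E, F, G, J, L, M
  1-simplices (27): AB, AD, AE, AG, AJ, AM, BD, BF, BG, BL, BM, DF, DJ, DL, DM, EF, EG, EJ, EL, EM, FG, FJ, FM, GJ, GL, JL, LM
  2-simplices (18): ABD, ABG, ADM, AEJ, AEM, AGJ, BDL, BFG, BFM, BLM, DFJ, DFM, DJL, EFG, EFJ, EGL, ELM, GJL

giving chain groups C_0 ≅ Z^9, C_1 ≅ Z^27, C_2 ≅ Z^18.

∂_1: C_1 → C_0 is given by ∂[p,q] = [q] − [p]. For instance
  ∂BD = D − B.
As a 9×27 matrix over Z this has rank 8, with invariant factors (1,1,1,1,1,1,1,1).

The boundary map ∂_2: C_2 → C_1 maps a triangle to the signed sum of its edges. For instance
  ∂DFM = FM − DM + DF,
  ∂AEM = EM − AM + AE.
The resulting 27×18 matrix has rank 18, and its Smith normal form has invariant factors (1,1,1,1,1,1,1,1,1,1,1,1,1,1,1,1,1,2).

From H_k ≅ ker(∂_k) / im(∂_{k+1}) we obtain:

  H_0: rank C_0 − rank ∂_1 = 9 − 8 = 1, and the invariant factors of ∂_1 are all 1, so H_0 ≅ Z.
  H_1: rank ker ∂_1 − rank ∂_2 = (27 − 8) − 18 = 1, and ∂_2 has invariant factor 2 > 1, so H_1 ≅ Z ⊕ Z_2.
  H_2: rank ker ∂_2 − rank ∂_3 = (18 − 18) − 0 = 0, and there is no ∂_3, so H_2 ≅ 0.

(K is a triangulation of the Klein bottle.)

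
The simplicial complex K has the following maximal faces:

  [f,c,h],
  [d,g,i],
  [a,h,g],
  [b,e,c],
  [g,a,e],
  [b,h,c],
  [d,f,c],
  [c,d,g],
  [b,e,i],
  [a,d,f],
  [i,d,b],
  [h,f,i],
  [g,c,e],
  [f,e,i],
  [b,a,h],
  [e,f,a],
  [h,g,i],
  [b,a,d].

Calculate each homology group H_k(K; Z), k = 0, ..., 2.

Order the vertices as a < b < c < d < e < f < g < h < i. Listing each simplex with vertices in this order, K has dimension 2 with simplices:

  0-simplices (9): a, b, c, d, e, f, g, h, i
  1-simplices (27): ab, ad, ae, af, ag, ah, bc, bd, be, bh, bi, cd, ce, cf, cg, ch, df, dg, di, ef, eg, ei, fh, fi, gh, gi, hi
  2-simplices (18): abd, abh, adf, aef, aeg, agh, bce, bch, bdi, bei, cdf, cdg, ceg, cfh, dgi, efi, fhi, ghi

Hence C_0 ≅ Z^9, C_1 ≅ Z^27, C_2 ≅ Z^18.

∂_1: C_1 → C_0 is given by ∂[p,q] = [q] − [p].
As a 9×27 matrix over Z this has rank 8, with invariant factors (1,1,1,1,1,1,1,1).

∂_2: C_2 → C_1 acts by ∂[p,q,r] = [q,r] − [p,r] + [p,q]. For instance
  ∂cfh = fh − ch + cf,
  ∂agh = gh − ah + ag.
This gives a 27×18 integer matrix of rank 17; reducing to Smith normal form yields diagonal entries (1,1,1,1,1,1,1,1,1,1,1,1,1,1,1,1,1).

From H_k ≅ ker(∂_k) / im(∂_{k+1}) we obtain:

  H_0: rank C_0 − rank ∂_1 = 9 − 8 = 1, and the invariant factors of ∂_1 are all 1, so H_0 ≅ Z.
  H_1: rank ker ∂_1 − rank ∂_2 = (27 − 8) − 17 = 2, and the invariant factors of ∂_2 are all 1, so H_1 ≅ Z^2.
  H_2: rank ker ∂_2 − rank ∂_3 = (18 − 17) − 0 = 1, and there is no ∂_3, so H_2 ≅ Z.

As a check, the Euler characteristic is 9 − 27 + 18 = 0, which agrees with 1 − 2 + 1 = 0.

H_0 = Z,  H_1 = Z^2,  H_2 = Z.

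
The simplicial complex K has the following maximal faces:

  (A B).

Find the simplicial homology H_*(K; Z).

H_0 ≅ Z,  H_1 = 0.

Order the vertices as A < B. Listing each simplex with vertices in this order, K has dimension 1 with simplices:

  0-simplices (2): A, B
  1-simplices (1): AB

giving chain groups C_0 ≅ Z^2, C_1 ≅ Z^1.

The boundary map ∂_1: C_1 → C_0 is given by ∂[p,q] = [q] − [p].
This gives a 2×1 integer matrix of rank 1; reducing to Smith normal form yields diagonal entries (1).

From H_k ≅ ker(∂_k) / im(∂_{k+1}) we obtain:

  H_0: rank C_0 − rank ∂_1 = 2 − 1 = 1, and the invariant factors of ∂_1 are all 1, so H_0 ≅ Z.
  H_1: rank ker ∂_1 − rank ∂_2 = (1 − 1) − 0 = 0, and there is no ∂_2, so H_1 ≅ 0.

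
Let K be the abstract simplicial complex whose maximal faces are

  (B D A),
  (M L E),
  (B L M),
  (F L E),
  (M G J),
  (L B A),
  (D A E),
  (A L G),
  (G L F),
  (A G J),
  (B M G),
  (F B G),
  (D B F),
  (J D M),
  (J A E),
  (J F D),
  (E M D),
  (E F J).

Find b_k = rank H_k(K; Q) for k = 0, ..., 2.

K has 9 vertices, 27 edges, 18 triangles.
rank ∂_0 = 0, rank ∂_1 = 8 ⇒ b_0 = 9 − 0 − 8 = 1; all invariant factors of ∂_1 are 1 so no torsion. So H_0 ≅ Z.
rank ∂_1 = 8, rank ∂_2 = 18 ⇒ b_1 = 27 − 8 − 18 = 1; ∂_2 has invariant factor(s) [2] giving torsion. So H_1 ≅ Z ⊕ Z_2.
rank ∂_2 = 18, rank ∂_3 = 0 ⇒ b_2 = 18 − 18 − 0 = 0. So H_2 ≅ 0.

b_0 = 1, b_1 = 1, b_2 = 0.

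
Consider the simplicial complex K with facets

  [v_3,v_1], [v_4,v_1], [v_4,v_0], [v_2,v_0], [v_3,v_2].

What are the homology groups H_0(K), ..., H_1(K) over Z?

H_0 ≅ Z,  H_1 ≅ Z.

Fix the vertex order v_0 < v_1 < v_2 < v_3 < v_4 and write every simplex with vertices in increasing order. Then dim K = 1 and the simplices of K are:

  0-simplices (5): [v_0], [v_1], [v_2], [v_3], [v_4]
  1-simplices (5): [v_0,v_2], [v_0,v_4], [v_1,v_3], [v_1,v_4], [v_2,v_3]

so the chain groups are C_0 ≅ Z^5, C_1 ≅ Z^5.

∂_1: C_1 → C_0 sends each edge [p,q] (with p < q) to q − p. For instance
  ∂[v_0,v_2] = [v_2] − [v_0].
The 5×5 boundary matrix has rank 4 and Smith normal form diag(1,1,1,1).

Computing H_k = (kernel of ∂_k) / (image of ∂_{k+1}):

  H_0: rank C_0 − rank ∂_1 = 5 − 4 = 1, and the invariant factors of ∂_1 are all 1, so H_0 ≅ Z.
  H_1: rank ker ∂_1 − rank ∂_2 = (5 − 4) − 0 = 1, and there is no ∂_2, so H_1 ≅ Z.

(K is a triangulation of the circle S^1.)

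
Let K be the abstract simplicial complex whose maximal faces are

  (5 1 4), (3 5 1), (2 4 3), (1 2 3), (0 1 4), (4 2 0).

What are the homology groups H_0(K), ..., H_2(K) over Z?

Take the total order 0 < 1 < 2 < 3 < 4 < 5 on the vertex set. Then K (dimension 2) consists of the simplices:

  0-simplices (6): [0], [1], [2], [3], [4], [5]
  1-simplices (12): [0,1], [0,2], [0,4], [1,2], [1,3], [1,4], [1,5], [2,3], [2,4], [3,4], [3,5], [4,5]
  2-simplices (6): [0,1,4], [0,2,4], [1,2,3], [1,3,5], [1,4,5], [2,3,4]

so the chain groups are C_0 ≅ Z^6, C_1 ≅ Z^12, C_2 ≅ Z^6.

Boundary ∂_1: C_1 → C_0 maps an edge to its endpoints' difference, ∂[p,q] = q − p.
This gives a 6×12 integer matrix of rank 5; reducing to Smith normal form yields diagonal entries (1,1,1,1,1).

Boundary ∂_2: C_2 → C_1 acts by ∂[p,q,r] = [q,r] − [p,r] + [p,q]. For instance
  ∂[0,1,4] = [1,4] − [0,4] + [0,1],
  ∂[0,2,4] = [2,4] − [0,4] + [0,2].
The resulting 12×6 matrix has rank 6, and its Smith normal form has invariant factors (1,1,1,1,1,1).

From H_k ≅ ker(∂_k) / im(∂_{k+1}) we obtain:

  H_0: rank C_0 − rank ∂_1 = 6 − 5 = 1, and the invariant factors of ∂_1 are all 1, so H_0 = Z.
  H_1: rank ker ∂_1 − rank ∂_2 = (12 − 5) − 6 = 1, and the invariant factors of ∂_2 are all 1, so H_1 = Z.
  H_2: rank ker ∂_2 − rank ∂_3 = (6 − 6) − 0 = 0, and there is no ∂_3, so H_2 = 0.

As a check, the Euler characteristic is 6 − 12 + 6 = 0, which agrees with 1 − 1 + 0 = 0.

H_0 = Z,  H_1 = Z,  H_2 = 0.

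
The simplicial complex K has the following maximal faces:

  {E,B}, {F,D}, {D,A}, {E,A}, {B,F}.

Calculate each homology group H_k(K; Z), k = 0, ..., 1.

H_0 = Z,  H_1 = Z.

Take the total order A < B < D < E < F on the vertex set. Then K (dimension 1) consists of the simplices:

  0-simplices (5): A, B, D, E, F
  1-simplices (5): AD, AE, BE, BF, DF

so the chain groups are C_0 ≅ Z^5, C_1 ≅ Z^5.

∂_1: C_1 → C_0 maps an edge to its endpoints' difference, ∂[p,q] = q − p. For instance
  ∂BF = F − B.
The resulting 5×5 matrix has rank 4, and its Smith normal form has invariant factors (1,1,1,1).

Computing H_k = (kernel of ∂_k) / (image of ∂_{k+1}):

  H_0: rank C_0 − rank ∂_1 = 5 − 4 = 1, and the invariant factors of ∂_1 are all 1, so H_0 = Z.
  H_1: rank ker ∂_1 − rank ∂_2 = (5 − 4) − 0 = 1, and there is no ∂_2, so H_1 = Z.

As a check, the Euler characteristic is 5 − 5 = 0, which agrees with 1 − 1 = 0.
(K is a triangulation of the circle S^1.)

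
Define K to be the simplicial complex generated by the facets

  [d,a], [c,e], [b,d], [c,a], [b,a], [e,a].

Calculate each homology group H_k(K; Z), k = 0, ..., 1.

H_0 ≅ Z,  H_1 ≅ Z^2.

Take the total order a < b < c < d < e on the vertex set. Then K (dimension 1) consists of the simplices:

  0-simplices (5): a, b, c, d, e
  1-simplices (6): ab, ac, ad, ae, bd, ce

giving chain groups C_0 ≅ Z^5, C_1 ≅ Z^6.

Boundary ∂_1: C_1 → C_0 sends each edge [p,q] (with p < q) to q − p. For instance
  ∂ce = e − c.
This gives a 5×6 integer matrix of rank 4; reducing to Smith normal form yields diagonal entries (1,1,1,1).

Now H_k = ker ∂_k / im ∂_{k+1}, so:

  H_0: rank C_0 − rank ∂_1 = 5 − 4 = 1, and the invariant factors of ∂_1 are all 1, so H_0 ≅ Z.
  H_1: rank ker ∂_1 − rank ∂_2 = (6 − 4) − 0 = 2, and there is no ∂_2, so H_1 ≅ Z^2.

As a check, the Euler characteristic is 5 − 6 = -1, which agrees with 1 − 2 = -1.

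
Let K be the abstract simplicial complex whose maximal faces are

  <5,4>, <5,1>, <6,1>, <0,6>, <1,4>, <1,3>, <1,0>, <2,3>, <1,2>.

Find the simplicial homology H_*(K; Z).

H_0 = Z,  H_1 = Z^3.

We work with the vertex ordering 0 < 1 < 2 < 3 < 4 < 5 < 6. The simplices of K, each written with vertices in increasing order, are:

  0-simplices (7): [0], [1], [2], [3], [4], [5], [6]
  1-simplices (9): [0,1], [0,6], [1,2], [1,3], [1,4], [1,5], [1,6], [2,3], [4,5]

Hence C_0 ≅ Z^7, C_1 ≅ Z^9.

∂_1: C_1 → C_0 maps an edge to its endpoints' difference, ∂[p,q] = q − p. For instance
  ∂[4,5] = [5] − [4].
As a 7×9 matrix over Z this has rank 6, with invariant factors (1,1,1,1,1,1).

Reading off H_k = ker ∂_k / im ∂_{k+1}:

  H_0: rank C_0 − rank ∂_1 = 7 − 6 = 1, and the invariant factors of ∂_1 are all 1, so H_0 ≅ Z.
  H_1: rank ker ∂_1 − rank ∂_2 = (9 − 6) − 0 = 3, and there is no ∂_2, so H_1 ≅ Z^3.

(K is a triangulation of a wedge of 3 circles.)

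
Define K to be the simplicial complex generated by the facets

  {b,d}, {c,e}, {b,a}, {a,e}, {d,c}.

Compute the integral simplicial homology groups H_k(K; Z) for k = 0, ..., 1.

K has 5 vertices, 5 edges.
rank ∂_0 = 0, rank ∂_1 = 4 ⇒ b_0 = 5 − 0 − 4 = 1; all invariant factors of ∂_1 are 1 so no torsion. So H_0 = Z.
rank ∂_1 = 4, rank ∂_2 = 0 ⇒ b_1 = 5 − 4 − 0 = 1. So H_1 = Z.

H_0 = Z,  H_1 = Z.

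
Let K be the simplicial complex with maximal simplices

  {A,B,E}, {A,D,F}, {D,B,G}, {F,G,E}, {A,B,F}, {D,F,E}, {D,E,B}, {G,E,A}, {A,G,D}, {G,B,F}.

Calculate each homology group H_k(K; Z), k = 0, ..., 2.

H_0 = Z,  H_1 = Z/2,  H_2 = 0.

Fix the vertex order A < B < D < E < F < G and write every simplex with vertices in increasing order. Then dim K = 2 and the simplices of K are:

  0-simplices (6): A, B, D, E, F, G
  1-simplices (15): AB, AD, AE, AF, AG, BD, BE, BF, BG, DE, DF, DG, EF, EG, FG
  2-simplices (10): ABE, ABF, ADF, ADG, AEG, BDE, BDG, BFG, DEF, EFG

so the chain groups are C_0 ≅ Z^6, C_1 ≅ Z^15, C_2 ≅ Z^10.

∂_1: C_1 → C_0 sends each edge [p,q] (with p < q) to q − p.
The 6×15 boundary matrix has rank 5 and Smith normal form diag(1,1,1,1,1).

Boundary ∂_2: C_2 → C_1 acts by ∂[p,q,r] = [q,r] − [p,r] + [p,q]. For instance
  ∂AEG = EG − AG + AE,
  ∂DEF = EF − DF + DE.
The resulting 15×10 matrix has rank 10, and its Smith normal form has invariant factors (1,1,1,1,1,1,1,1,1,2).

Now H_k = ker ∂_k / im ∂_{k+1}, so:

  H_0: rank C_0 − rank ∂_1 = 6 − 5 = 1, and the invariant factors of ∂_1 are all 1, so H_0 ≅ Z.
  H_1: rank ker ∂_1 − rank ∂_2 = (15 − 5) − 10 = 0, and ∂_2 has invariant factor 2 > 1, so H_1 ≅ Z/2.
  H_2: rank ker ∂_2 − rank ∂_3 = (10 − 10) − 0 = 0, and there is no ∂_3, so H_2 ≅ 0.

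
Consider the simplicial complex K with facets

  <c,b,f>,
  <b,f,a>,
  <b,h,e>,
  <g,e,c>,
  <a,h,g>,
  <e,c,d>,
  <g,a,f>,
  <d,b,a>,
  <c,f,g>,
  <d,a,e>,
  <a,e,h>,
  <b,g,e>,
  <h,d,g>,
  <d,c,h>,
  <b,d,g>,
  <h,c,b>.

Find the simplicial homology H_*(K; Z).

H_0 ≅ Z,  H_1 ≅ Z^2,  H_2 ≅ Z.

We work with the vertex ordering a < b < c < d < e < f < g < h. The simplices of K, each written with vertices in increasing order, are:

  0-simplices (8): a, b, c, d, e, f, g, h
  1-simplices (24): ab, ad, ae, af, ag, ah, bc, bd, be, bf, bg, bh, cd, ce, cf, cg, ch, de, dg, dh, eg, eh, fg, gh
  2-simplices (16): abd, abf, ade, aeh, afg, agh, bcf, bch, bdg, beg, beh, cde, cdh, ceg, cfg, dgh

Hence C_0 ≅ Z^8, C_1 ≅ Z^24, C_2 ≅ Z^16.

Boundary ∂_1: C_1 → C_0 sends each edge [p,q] (with p < q) to q − p.
The resulting 8×24 matrix has rank 7, and its Smith normal form has invariant factors (1,1,1,1,1,1,1).

Boundary ∂_2: C_2 → C_1 acts by ∂[p,q,r] = [q,r] − [p,r] + [p,q]. For instance
  ∂aeh = eh − ah + ae,
  ∂bch = ch − bh + bc.
As a 24×16 matrix over Z this has rank 15, with invariant factors (1,1,1,1,1,1,1,1,1,1,1,1,1,1,1).

Computing H_k = (kernel of ∂_k) / (image of ∂_{k+1}):

  H_0: rank C_0 − rank ∂_1 = 8 − 7 = 1, and the invariant factors of ∂_1 are all 1, so H_0 = Z.
  H_1: rank ker ∂_1 − rank ∂_2 = (24 − 7) − 15 = 2, and the invariant factors of ∂_2 are all 1, so H_1 = Z^2.
  H_2: rank ker ∂_2 − rank ∂_3 = (16 − 15) − 0 = 1, and there is no ∂_3, so H_2 = Z.

As a check, the Euler characteristic is 8 − 24 + 16 = 0, which agrees with 1 − 2 + 1 = 0.
(K is a triangulation of the torus T^2.)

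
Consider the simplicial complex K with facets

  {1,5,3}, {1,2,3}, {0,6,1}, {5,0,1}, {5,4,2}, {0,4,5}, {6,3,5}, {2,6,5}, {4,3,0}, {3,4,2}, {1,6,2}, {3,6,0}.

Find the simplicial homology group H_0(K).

H_0 = Z.

Take the total order 0 < 1 < 2 < 3 < 4 < 5 < 6 on the vertex set. Then K (dimension 2) consists of the simplices:

  0-simplices (7): [0], [1], [2], [3], [4], [5], [6]
  1-simplices (18): [0,1], [0,3], [0,4], [0,5], [0,6], [1,2], [1,3], [1,5], [1,6], [2,3], [2,4], [2,5], [2,6], [3,4], [3,5], [3,6], [4,5], [5,6]
  2-simplices (12): [0,1,5], [0,1,6], [0,3,4], [0,3,6], [0,4,5], [1,2,3], [1,2,6], [1,3,5], [2,3,4], [2,4,5], [2,5,6], [3,5,6]

Hence C_0 ≅ Z^7, C_1 ≅ Z^18, C_2 ≅ Z^12.

∂_1: C_1 → C_0 is given by ∂[p,q] = [q] − [p]. For instance
  ∂[0,5] = [5] − [0].
This gives a 7×18 integer matrix of rank 6; reducing to Smith normal form yields diagonal entries (1,1,1,1,1,1).

The boundary map ∂_2: C_2 → C_1 acts by ∂[p,q,r] = [q,r] − [p,r] + [p,q]. For instance
  ∂[1,3,5] = [3,5] − [1,5] + [1,3],
  ∂[0,3,4] = [3,4] − [0,4] + [0,3].
The 18×12 boundary matrix has rank 12 and Smith normal form diag(1,1,1,1,1,1,1,1,1,1,1,2).

Computing H_k = (kernel of ∂_k) / (image of ∂_{k+1}):

  H_0: rank C_0 − rank ∂_1 = 7 − 6 = 1, and the invariant factors of ∂_1 are all 1, so H_0 = Z.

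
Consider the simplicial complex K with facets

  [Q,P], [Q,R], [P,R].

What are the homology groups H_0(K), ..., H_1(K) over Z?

H_0 = Z,  H_1 = Z.

K has 3 vertices, 3 edges.
rank ∂_0 = 0, rank ∂_1 = 2 ⇒ b_0 = 3 − 0 − 2 = 1; all invariant factors of ∂_1 are 1 so no torsion. So H_0 = Z.
rank ∂_1 = 2, rank ∂_2 = 0 ⇒ b_1 = 3 − 2 − 0 = 1. So H_1 = Z.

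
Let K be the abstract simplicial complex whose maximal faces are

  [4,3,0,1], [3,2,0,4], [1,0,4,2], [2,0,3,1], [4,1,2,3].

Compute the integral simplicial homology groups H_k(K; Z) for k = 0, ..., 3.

H_0 = Z,  H_1 = 0,  H_2 = 0,  H_3 = Z.

Fix the vertex order 0 < 1 < 2 < 3 < 4 and write every simplex with vertices in increasing order. Then dim K = 3 and the simplices of K are:

  0-simplices (5): [0], [1], [2], [3], [4]
  1-simplices (10): [0,1], [0,2], [0,3], [0,4], [1,2], [1,3], [1,4], [2,3], [2,4], [3,4]
  2-simplices (10): [0,1,2], [0,1,3], [0,1,4], [0,2,3], [0,2,4], [0,3,4], [1,2,3], [1,2,4], [1,3,4], [2,3,4]
  3-simplices (5): [0,1,2,3], [0,1,2,4], [0,1,3,4], [0,2,3,4], [1,2,3,4]

so the chain groups are C_0 ≅ Z^5, C_1 ≅ Z^10, C_2 ≅ Z^10, C_3 ≅ Z^5.

The boundary map ∂_1: C_1 → C_0 maps an edge to its endpoints' difference, ∂[p,q] = q − p. For instance
  ∂[1,3] = [3] − [1].
The resulting 5×10 matrix has rank 4, and its Smith normal form has invariant factors (1,1,1,1).

Boundary ∂_2: C_2 → C_1 maps a triangle to the signed sum of its edges. For instance
  ∂[1,3,4] = [3,4] − [1,4] + [1,3],
  ∂[0,3,4] = [3,4] − [0,4] + [0,3].
The resulting 10×10 matrix has rank 6, and its Smith normal form has invariant factors (1,1,1,1,1,1).

Boundary ∂_3: C_3 → C_2 sends each 3-simplex σ to the alternating sum Σ_i (−1)^i (σ with its i-th vertex removed). For instance
  ∂[0,1,2,3] = [1,2,3] − [0,2,3] + [0,1,3] − [0,1,2],
  ∂[1,2,3,4] = [2,3,4] − [1,3,4] + [1,2,4] − [1,2,3].
The resulting 10×5 matrix has rank 4, and its Smith normal form has invariant factors (1,1,1,1).

Reading off H_k = ker ∂_k / im ∂_{k+1}:

  H_0: rank C_0 − rank ∂_1 = 5 − 4 = 1, and the invariant factors of ∂_1 are all 1, so H_0 ≅ Z.
  H_1: rank ker ∂_1 − rank ∂_2 = (10 − 4) − 6 = 0, and the invariant factors of ∂_2 are all 1, so H_1 ≅ 0.
  H_2: rank ker ∂_2 − rank ∂_3 = (10 − 6) − 4 = 0, and the invariant factors of ∂_3 are all 1, so H_2 ≅ 0.
  H_3: rank ker ∂_3 − rank ∂_4 = (5 − 4) − 0 = 1, and there is no ∂_4, so H_3 ≅ Z.

(K is a triangulation of the 3-sphere S^3.)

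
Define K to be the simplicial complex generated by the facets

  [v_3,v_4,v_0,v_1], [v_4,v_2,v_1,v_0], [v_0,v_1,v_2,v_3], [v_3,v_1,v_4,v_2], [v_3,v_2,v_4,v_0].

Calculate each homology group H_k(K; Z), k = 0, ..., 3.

H_0 ≅ Z,  H_1 = 0,  H_2 = 0,  H_3 ≅ Z.

Order the vertices as v_0 < v_1 < v_2 < v_3 < v_4. Listing each simplex with vertices in this order, K has dimension 3 with simplices:

  0-simplices (5): [v_0], [v_1], [v_2], [v_3], [v_4]
  1-simplices (10): [v_0,v_1], [v_0,v_2], [v_0,v_3], [v_0,v_4], [v_1,v_2], [v_1,v_3], [v_1,v_4], [v_2,v_3], [v_2,v_4], [v_3,v_4]
  2-simplices (10): [v_0,v_1,v_2], [v_0,v_1,v_3], [v_0,v_1,v_4], [v_0,v_2,v_3], [v_0,v_2,v_4], [v_0,v_3,v_4], [v_1,v_2,v_3], [v_1,v_2,v_4], [v_1,v_3,v_4], [v_2,v_3,v_4]
  3-simplices (5): [v_0,v_1,v_2,v_3], [v_0,v_1,v_2,v_4], [v_0,v_1,v_3,v_4], [v_0,v_2,v_3,v_4], [v_1,v_2,v_3,v_4]

giving chain groups C_0 ≅ Z^5, C_1 ≅ Z^10, C_2 ≅ Z^10, C_3 ≅ Z^5.

∂_1: C_1 → C_0 sends each edge [p,q] (with p < q) to q − p.
This gives a 5×10 integer matrix of rank 4; reducing to Smith normal form yields diagonal entries (1,1,1,1).

Boundary ∂_2: C_2 → C_1 sends each 2-simplex [p,q,r] to [q,r] − [p,r] + [p,q]. For instance
  ∂[v_0,v_1,v_4] = [v_1,v_4] − [v_0,v_4] + [v_0,v_1],
  ∂[v_0,v_1,v_3] = [v_1,v_3] − [v_0,v_3] + [v_0,v_1].
The resulting 10×10 matrix has rank 6, and its Smith normal form has invariant factors (1,1,1,1,1,1).

∂_3: C_3 → C_2 sends each 3-simplex σ to the alternating sum Σ_i (−1)^i (σ with its i-th vertex removed). For instance
  ∂[v_0,v_1,v_3,v_4] = [v_1,v_3,v_4] − [v_0,v_3,v_4] + [v_0,v_1,v_4] − [v_0,v_1,v_3],
  ∂[v_0,v_2,v_3,v_4] = [v_2,v_3,v_4] − [v_0,v_3,v_4] + [v_0,v_2,v_4] − [v_0,v_2,v_3].
The 10×5 boundary matrix has rank 4 and Smith normal form diag(1,1,1,1).

Computing H_k = (kernel of ∂_k) / (image of ∂_{k+1}):

  H_0: rank C_0 − rank ∂_1 = 5 − 4 = 1, and the invariant factors of ∂_1 are all 1, so H_0 = Z.
  H_1: rank ker ∂_1 − rank ∂_2 = (10 − 4) − 6 = 0, and the invariant factors of ∂_2 are all 1, so H_1 = 0.
  H_2: rank ker ∂_2 − rank ∂_3 = (10 − 6) − 4 = 0, and the invariant factors of ∂_3 are all 1, so H_2 = 0.
  H_3: rank ker ∂_3 − rank ∂_4 = (5 − 4) − 0 = 1, and there is no ∂_4, so H_3 = Z.

As a check, the Euler characteristic is 5 − 10 + 10 − 5 = 0, which agrees with 1 − 0 + 0 − 1 = 0.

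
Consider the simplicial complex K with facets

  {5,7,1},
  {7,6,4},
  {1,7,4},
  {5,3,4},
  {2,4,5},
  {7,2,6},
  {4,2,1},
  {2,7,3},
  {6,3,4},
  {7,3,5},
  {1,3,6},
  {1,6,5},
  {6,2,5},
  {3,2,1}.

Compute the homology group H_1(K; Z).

H_1 = Z^2.

Fix the vertex order 1 < 2 < 3 < 4 < 5 < 6 < 7 and write every simplex with vertices in increasing order. Then dim K = 2 and the simplices of K are:

  0-simplices (7): [1], [2], [3], [4], [5], [6], [7]
  1-simplices (21): [1,2], [1,3], [1,4], [1,5], [1,6], [1,7], [2,3], [2,4], [2,5], [2,6], [2,7], [3,4], [3,5], [3,6], [3,7], [4,5], [4,6], [4,7], [5,6], [5,7], [6,7]
  2-simplices (14): [1,2,3], [1,2,4], [1,3,6], [1,4,7], [1,5,6], [1,5,7], [2,3,7], [2,4,5], [2,5,6], [2,6,7], [3,4,5], [3,4,6], [3,5,7], [4,6,7]

so the chain groups are C_0 ≅ Z^7, C_1 ≅ Z^21, C_2 ≅ Z^14.

∂_1: C_1 → C_0 is given by ∂[p,q] = [q] − [p]. For instance
  ∂[1,7] = [7] − [1].
This gives a 7×21 integer matrix of rank 6; reducing to Smith normal form yields diagonal entries (1,1,1,1,1,1).

The boundary map ∂_2: C_2 → C_1 sends each 2-simplex [p,q,r] to [q,r] − [p,r] + [p,q]. For instance
  ∂[2,6,7] = [6,7] − [2,7] + [2,6],
  ∂[1,3,6] = [3,6] − [1,6] + [1,3].
This gives a 21×14 integer matrix of rank 13; reducing to Smith normal form yields diagonal entries (1,1,1,1,1,1,1,1,1,1,1,1,1).

Now H_k = ker ∂_k / im ∂_{k+1}, so:

  H_1: rank ker ∂_1 − rank ∂_2 = (21 − 6) − 13 = 2, and the invariant factors of ∂_2 are all 1, so H_1 = Z^2.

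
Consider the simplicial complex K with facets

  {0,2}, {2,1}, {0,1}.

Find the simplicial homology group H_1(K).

H_1 ≅ Z.

Order the vertices as 0 < 1 < 2. Listing each simplex with vertices in this order, K has dimension 1 with simplices:

  0-simplices (3): [0], [1], [2]
  1-simplices (3): [0,1], [0,2], [1,2]

Hence C_0 ≅ Z^3, C_1 ≅ Z^3.

Boundary ∂_1: C_1 → C_0 sends each edge [p,q] (with p < q) to q − p. For instance
  ∂[0,1] = [1] − [0].
The resulting 3×3 matrix has rank 2, and its Smith normal form has invariant factors (1,1).

Now H_k = ker ∂_k / im ∂_{k+1}, so:

  H_1: rank ker ∂_1 − rank ∂_2 = (3 − 2) − 0 = 1, and there is no ∂_2, so H_1 = Z.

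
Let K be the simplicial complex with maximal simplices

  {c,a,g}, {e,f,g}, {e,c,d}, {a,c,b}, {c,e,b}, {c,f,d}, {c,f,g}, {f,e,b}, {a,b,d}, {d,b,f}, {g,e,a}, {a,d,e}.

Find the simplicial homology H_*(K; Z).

We work with the vertex ordering a < b < c < d < e < f < g. The simplices of K, each written with vertices in increasing order, are:

  0-simplices (7): a, b, c, d, e, f, g
  1-simplices (18): ab, ac, ad, ae, ag, bc, bd, be, bf, cd, ce, cf, cg, de, df, ef, eg, fg
  2-simplices (12): abc, abd, acg, ade, aeg, bce, bdf, bef, cde, cdf, cfg, efg

Hence C_0 ≅ Z^7, C_1 ≅ Z^18, C_2 ≅ Z^12.

Boundary ∂_1: C_1 → C_0 is given by ∂[p,q] = [q] − [p]. For instance
  ∂df = f − d.
The 7×18 boundary matrix has rank 6 and Smith normal form diag(1,1,1,1,1,1).

Boundary ∂_2: C_2 → C_1 maps a triangle to the signed sum of its edges. For instance
  ∂bdf = df − bf + bd,
  ∂cde = de − ce + cd.
As a 18×12 matrix over Z this has rank 12, with invariant factors (1,1,1,1,1,1,1,1,1,1,1,2).

Reading off H_k = ker ∂_k / im ∂_{k+1}:

  H_0: rank C_0 − rank ∂_1 = 7 − 6 = 1, and the invariant factors of ∂_1 are all 1, so H_0 = Z.
  H_1: rank ker ∂_1 − rank ∂_2 = (18 − 6) − 12 = 0, and ∂_2 has invariant factor 2 > 1, so H_1 = Z/2.
  H_2: rank ker ∂_2 − rank ∂_3 = (12 − 12) − 0 = 0, and there is no ∂_3, so H_2 = 0.

As a check, the Euler characteristic is 7 − 18 + 12 = 1, which agrees with 1 − 0 + 0 = 1.

H_0 = Z,  H_1 = Z/2,  H_2 = 0.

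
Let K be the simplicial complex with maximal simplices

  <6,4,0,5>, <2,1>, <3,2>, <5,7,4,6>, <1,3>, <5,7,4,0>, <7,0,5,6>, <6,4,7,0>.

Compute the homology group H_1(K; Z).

H_1 ≅ Z.

We work with the vertex ordering 0 < 1 < 2 < 3 < 4 < 5 < 6 < 7. The simplices of K, each written with vertices in increasing order, are:

  0-simplices (8): [0], [1], [2], [3], [4], [5], [6], [7]
  1-simplices (13): [0,4], [0,5], [0,6], [0,7], [1,2], [1,3], [2,3], [4,5], [4,6], [4,7], [5,6], [5,7], [6,7]
  2-simplices (10): [0,4,5], [0,4,6], [0,4,7], [0,5,6], [0,5,7], [0,6,7], [4,5,6], [4,5,7], [4,6,7], [5,6,7]
  3-simplices (5): [0,4,5,6], [0,4,5,7], [0,4,6,7], [0,5,6,7], [4,5,6,7]

so the chain groups are C_0 ≅ Z^8, C_1 ≅ Z^13, C_2 ≅ Z^10, C_3 ≅ Z^5.

Boundary ∂_1: C_1 → C_0 maps an edge to its endpoints' difference, ∂[p,q] = q − p. For instance
  ∂[4,7] = [7] − [4].
The resulting 8×13 matrix has rank 6, and its Smith normal form has invariant factors (1,1,1,1,1,1).

∂_2: C_2 → C_1 acts by ∂[p,q,r] = [q,r] − [p,r] + [p,q]. For instance
  ∂[5,6,7] = [6,7] − [5,7] + [5,6],
  ∂[0,6,7] = [6,7] − [0,7] + [0,6].
The 13×10 boundary matrix has rank 6 and Smith normal form diag(1,1,1,1,1,1).

∂_3: C_3 → C_2 sends each 3-simplex σ to the alternating sum Σ_i (−1)^i (σ with its i-th vertex removed). For instance
  ∂[4,5,6,7] = [5,6,7] − [4,6,7] + [4,5,7] − [4,5,6],
  ∂[0,4,5,7] = [4,5,7] − [0,5,7] + [0,4,7] − [0,4,5].
As a 10×5 matrix over Z this has rank 4, with invariant factors (1,1,1,1).

Reading off H_k = ker ∂_k / im ∂_{k+1}:

  H_1: rank ker ∂_1 − rank ∂_2 = (13 − 6) − 6 = 1, and the invariant factors of ∂_2 are all 1, so H_1 ≅ Z.

(K is a triangulation of the disjoint union of the 3-sphere S^3 and the circle S^1.)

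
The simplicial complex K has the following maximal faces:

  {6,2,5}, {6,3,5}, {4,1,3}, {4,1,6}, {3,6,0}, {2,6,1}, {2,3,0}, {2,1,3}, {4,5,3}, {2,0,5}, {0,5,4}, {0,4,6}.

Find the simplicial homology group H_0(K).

Take the total order 0 < 1 < 2 < 3 < 4 < 5 < 6 on the vertex set. Then K (dimension 2) consists of the simplices:

  0-simplices (7): [0], [1], [2], [3], [4], [5], [6]
  1-simplices (18): [0,2], [0,3], [0,4], [0,5], [0,6], [1,2], [1,3], [1,4], [1,6], [2,3], [2,5], [2,6], [3,4], [3,5], [3,6], [4,5], [4,6], [5,6]
  2-simplices (12): [0,2,3], [0,2,5], [0,3,6], [0,4,5], [0,4,6], [1,2,3], [1,2,6], [1,3,4], [1,4,6], [2,5,6], [3,4,5], [3,5,6]

giving chain groups C_0 ≅ Z^7, C_1 ≅ Z^18, C_2 ≅ Z^12.

The boundary map ∂_1: C_1 → C_0 maps an edge to its endpoints' difference, ∂[p,q] = q − p. For instance
  ∂[1,2] = [2] − [1].
This gives a 7×18 integer matrix of rank 6; reducing to Smith normal form yields diagonal entries (1,1,1,1,1,1).

The boundary map ∂_2: C_2 → C_1 sends each 2-simplex [p,q,r] to [q,r] − [p,r] + [p,q]. For instance
  ∂[1,4,6] = [4,6] − [1,6] + [1,4],
  ∂[0,4,5] = [4,5] − [0,5] + [0,4].
The 18×12 boundary matrix has rank 12 and Smith normal form diag(1,1,1,1,1,1,1,1,1,1,1,2).

Computing H_k = (kernel of ∂_k) / (image of ∂_{k+1}):

  H_0: rank C_0 − rank ∂_1 = 7 − 6 = 1, and the invariant factors of ∂_1 are all 1, so H_0 ≅ Z.

H_0 = Z.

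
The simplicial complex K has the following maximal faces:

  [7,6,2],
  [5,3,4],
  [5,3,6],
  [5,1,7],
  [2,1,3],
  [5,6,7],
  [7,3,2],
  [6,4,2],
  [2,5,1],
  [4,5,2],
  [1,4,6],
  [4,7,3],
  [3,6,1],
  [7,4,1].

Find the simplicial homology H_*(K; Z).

Order the vertices as 1 < 2 < 3 < 4 < 5 < 6 < 7. Listing each simplex with vertices in this order, K has dimension 2 with simplices:

  0-simplices (7): [1], [2], [3], [4], [5], [6], [7]
  1-simplices (21): [1,2], [1,3], [1,4], [1,5], [1,6], [1,7], [2,3], [2,4], [2,5], [2,6], [2,7], [3,4], [3,5], [3,6], [3,7], [4,5], [4,6], [4,7], [5,6], [5,7], [6,7]
  2-simplices (14): [1,2,3], [1,2,5], [1,3,6], [1,4,6], [1,4,7], [1,5,7], [2,3,7], [2,4,5], [2,4,6], [2,6,7], [3,4,5], [3,4,7], [3,5,6], [5,6,7]

Hence C_0 ≅ Z^7, C_1 ≅ Z^21, C_2 ≅ Z^14.

∂_1: C_1 → C_0 is given by ∂[p,q] = [q] − [p]. For instance
  ∂[1,4] = [4] − [1].
This gives a 7×21 integer matrix of rank 6; reducing to Smith normal form yields diagonal entries (1,1,1,1,1,1).

Boundary ∂_2: C_2 → C_1 maps a triangle to the signed sum of its edges. For instance
  ∂[1,4,6] = [4,6] − [1,6] + [1,4],
  ∂[1,3,6] = [3,6] − [1,6] + [1,3].
As a 21×14 matrix over Z this has rank 13, with invariant factors (1,1,1,1,1,1,1,1,1,1,1,1,1).

Reading off H_k = ker ∂_k / im ∂_{k+1}:

  H_0: rank C_0 − rank ∂_1 = 7 − 6 = 1, and the invariant factors of ∂_1 are all 1, so H_0 = Z.
  H_1: rank ker ∂_1 − rank ∂_2 = (21 − 6) − 13 = 2, and the invariant factors of ∂_2 are all 1, so H_1 = Z^2.
  H_2: rank ker ∂_2 − rank ∂_3 = (14 − 13) − 0 = 1, and there is no ∂_3, so H_2 = Z.

As a check, the Euler characteristic is 7 − 21 + 14 = 0, which agrees with 1 − 2 + 1 = 0.

H_0 = Z,  H_1 = Z^2,  H_2 = Z.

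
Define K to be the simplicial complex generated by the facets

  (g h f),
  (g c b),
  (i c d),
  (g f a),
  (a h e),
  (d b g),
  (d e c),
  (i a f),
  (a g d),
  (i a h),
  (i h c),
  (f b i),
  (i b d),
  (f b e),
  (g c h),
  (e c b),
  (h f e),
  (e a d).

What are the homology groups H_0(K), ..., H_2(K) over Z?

H_0 = Z,  H_1 = Z ⊕ Z/2,  H_2 = 0.

K has 9 vertices, 27 edges, 18 triangles.
rank ∂_0 = 0, rank ∂_1 = 8 ⇒ b_0 = 9 − 0 − 8 = 1; all invariant factors of ∂_1 are 1 so no torsion. So H_0 = Z.
rank ∂_1 = 8, rank ∂_2 = 18 ⇒ b_1 = 27 − 8 − 18 = 1; ∂_2 has invariant factor(s) [2] giving torsion. So H_1 = Z ⊕ Z/2.
rank ∂_2 = 18, rank ∂_3 = 0 ⇒ b_2 = 18 − 18 − 0 = 0. So H_2 = 0.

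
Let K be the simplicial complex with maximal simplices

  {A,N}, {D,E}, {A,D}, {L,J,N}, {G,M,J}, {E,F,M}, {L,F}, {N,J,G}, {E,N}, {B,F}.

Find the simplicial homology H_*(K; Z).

Order the vertices as A < B < D < E < F < G < J < L < M < N. Listing each simplex with vertices in this order, K has dimension 2 with simplices:

  0-simplices (10): A, B, D, E, F, G, J, L, M, N
  1-simplices (16): AD, AN, BF, DE, EF, EM, EN, FL, FM, GJ, GM, GN, JL, JM, JN, LN
  2-simplices (4): EFM, GJM, GJN, JLN

Hence C_0 ≅ Z^10, C_1 ≅ Z^16, C_2 ≅ Z^4.

The boundary map ∂_1: C_1 → C_0 is given by ∂[p,q] = [q] − [p]. For instance
  ∂AN = N − A.
The 10×16 boundary matrix has rank 9 and Smith normal form diag(1,1,1,1,1,1,1,1,1).

∂_2: C_2 → C_1 sends each 2-simplex [p,q,r] to [q,r] − [p,r] + [p,q]. For instance
  ∂EFM = FM − EM + EF,
  ∂GJN = JN − GN + GJ.
This gives a 16×4 integer matrix of rank 4; reducing to Smith normal form yields diagonal entries (1,1,1,1).

Reading off H_k = ker ∂_k / im ∂_{k+1}:

  H_0: rank C_0 − rank ∂_1 = 10 − 9 = 1, and the invariant factors of ∂_1 are all 1, so H_0 = Z.
  H_1: rank ker ∂_1 − rank ∂_2 = (16 − 9) − 4 = 3, and the invariant factors of ∂_2 are all 1, so H_1 = Z^3.
  H_2: rank ker ∂_2 − rank ∂_3 = (4 − 4) − 0 = 0, and there is no ∂_3, so H_2 = 0.

H_0 ≅ Z,  H_1 ≅ Z^3,  H_2 = 0.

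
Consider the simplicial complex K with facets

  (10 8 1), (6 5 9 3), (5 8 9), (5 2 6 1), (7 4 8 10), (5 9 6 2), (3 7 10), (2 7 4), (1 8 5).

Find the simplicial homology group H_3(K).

H_3 ≅ 0.

Fix the vertex order 1 < 2 < 3 < 4 < 5 < 6 < 7 < 8 < 9 < 10 and write every simplex with vertices in increasing order. Then dim K = 3 and the simplices of K are:

  0-simplices (10): [1], [2], [3], [4], [5], [6], [7], [8], [9], [10]
  1-simplices (26): (26 of them)
  2-simplices (19): (19 of them)
  3-simplices (4): [1,2,5,6], [2,5,6,9], [3,5,6,9], [4,7,8,10]

giving chain groups C_0 ≅ Z^10, C_1 ≅ Z^26, C_2 ≅ Z^19, C_3 ≅ Z^4.

∂_1: C_1 → C_0 sends each edge [p,q] (with p < q) to q − p. For instance
  ∂[8,10] = [10] − [8].
The 10×26 boundary matrix has rank 9 and Smith normal form diag(1,1,1,1,1,1,1,1,1).

∂_2: C_2 → C_1 sends each 2-simplex [p,q,r] to [q,r] − [p,r] + [p,q]. For instance
  ∂[2,4,7] = [4,7] − [2,7] + [2,4],
  ∂[1,5,8] = [5,8] − [1,8] + [1,5].
The 26×19 boundary matrix has rank 15 and Smith normal form diag(1,1,1,1,1,1,1,1,1,1,1,1,1,1,1).

∂_3: C_3 → C_2 sends each 3-simplex σ to the alternating sum Σ_i (−1)^i (σ with its i-th vertex removed). For instance
  ∂[2,5,6,9] = [5,6,9] − [2,6,9] + [2,5,9] − [2,5,6],
  ∂[4,7,8,10] = [7,8,10] − [4,8,10] + [4,7,10] − [4,7,8].
The resulting 19×4 matrix has rank 4, and its Smith normal form has invariant factors (1,1,1,1).

Reading off H_k = ker ∂_k / im ∂_{k+1}:

  H_3: rank ker ∂_3 − rank ∂_4 = (4 − 4) − 0 = 0, and there is no ∂_4, so H_3 ≅ 0.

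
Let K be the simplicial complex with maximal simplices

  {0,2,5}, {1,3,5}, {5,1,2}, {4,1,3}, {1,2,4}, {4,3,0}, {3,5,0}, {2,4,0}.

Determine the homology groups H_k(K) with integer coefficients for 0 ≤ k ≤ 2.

Take the total order 0 < 1 < 2 < 3 < 4 < 5 on the vertex set. Then K (dimension 2) consists of the simplices:

  0-simplices (6): [0], [1], [2], [3], [4], [5]
  1-simplices (12): [0,2], [0,3], [0,4], [0,5], [1,2], [1,3], [1,4], [1,5], [2,4], [2,5], [3,4], [3,5]
  2-simplices (8): [0,2,4], [0,2,5], [0,3,4], [0,3,5], [1,2,4], [1,2,5], [1,3,4], [1,3,5]

so the chain groups are C_0 ≅ Z^6, C_1 ≅ Z^12, C_2 ≅ Z^8.

Boundary ∂_1: C_1 → C_0 sends each edge [p,q] (with p < q) to q − p. For instance
  ∂[0,2] = [2] − [0].
As a 6×12 matrix over Z this has rank 5, with invariant factors (1,1,1,1,1).

Boundary ∂_2: C_2 → C_1 sends each 2-simplex [p,q,r] to [q,r] − [p,r] + [p,q]. For instance
  ∂[1,3,4] = [3,4] − [1,4] + [1,3],
  ∂[1,3,5] = [3,5] − [1,5] + [1,3].
The resulting 12×8 matrix has rank 7, and its Smith normal form has invariant factors (1,1,1,1,1,1,1).

Reading off H_k = ker ∂_k / im ∂_{k+1}:

  H_0: rank C_0 − rank ∂_1 = 6 − 5 = 1, and the invariant factors of ∂_1 are all 1, so H_0 ≅ Z.
  H_1: rank ker ∂_1 − rank ∂_2 = (12 − 5) − 7 = 0, and the invariant factors of ∂_2 are all 1, so H_1 ≅ 0.
  H_2: rank ker ∂_2 − rank ∂_3 = (8 − 7) − 0 = 1, and there is no ∂_3, so H_2 ≅ Z.

H_0 = Z,  H_1 = 0,  H_2 = Z.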